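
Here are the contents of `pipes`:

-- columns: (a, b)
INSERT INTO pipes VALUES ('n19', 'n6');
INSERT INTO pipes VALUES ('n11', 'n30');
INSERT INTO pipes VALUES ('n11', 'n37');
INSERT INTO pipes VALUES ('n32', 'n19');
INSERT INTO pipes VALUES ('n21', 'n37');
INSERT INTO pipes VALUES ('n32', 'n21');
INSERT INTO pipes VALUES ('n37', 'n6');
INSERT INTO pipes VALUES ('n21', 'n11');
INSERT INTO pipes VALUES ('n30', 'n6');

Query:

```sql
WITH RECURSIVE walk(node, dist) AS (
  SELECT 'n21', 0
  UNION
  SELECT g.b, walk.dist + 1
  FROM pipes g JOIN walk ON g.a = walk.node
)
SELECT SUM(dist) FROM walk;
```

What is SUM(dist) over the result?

Base: (n21, dist=0).
Iteration 1: edges from {n21} -> (n11, dist=1), (n37, dist=1).
Iteration 2: edges from {n11,n37} -> (n30, dist=2), (n37, dist=2), (n6, dist=2).
Iteration 3: edges from {n30,n37,n6} -> (n6, dist=3). [UNION drops 1 duplicate row(s)]
Iteration 4: no outgoing edges from {n6}; recursion stops.
SUM(dist) = 0 + 1 + 1 + 2 + 2 + 2 + 3 = 11.

11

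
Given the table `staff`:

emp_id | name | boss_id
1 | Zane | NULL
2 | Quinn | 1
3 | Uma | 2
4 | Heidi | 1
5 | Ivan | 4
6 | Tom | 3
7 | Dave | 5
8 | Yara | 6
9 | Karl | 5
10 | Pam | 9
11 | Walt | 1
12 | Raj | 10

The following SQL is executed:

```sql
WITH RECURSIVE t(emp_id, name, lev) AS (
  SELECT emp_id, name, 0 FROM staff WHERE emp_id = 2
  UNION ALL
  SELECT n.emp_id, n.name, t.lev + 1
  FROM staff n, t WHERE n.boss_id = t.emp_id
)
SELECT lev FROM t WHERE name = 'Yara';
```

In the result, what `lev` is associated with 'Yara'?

Base: emp_id=2 (Quinn) at lev 0.
Iteration 1: rows with boss_id in {2} -> Uma (id 3, lev 1).
Iteration 2: rows with boss_id in {3} -> Tom (id 6, lev 2).
Iteration 3: rows with boss_id in {6} -> Yara (id 8, lev 3).
Iteration 4: no rows with boss_id in {8}; recursion stops.

3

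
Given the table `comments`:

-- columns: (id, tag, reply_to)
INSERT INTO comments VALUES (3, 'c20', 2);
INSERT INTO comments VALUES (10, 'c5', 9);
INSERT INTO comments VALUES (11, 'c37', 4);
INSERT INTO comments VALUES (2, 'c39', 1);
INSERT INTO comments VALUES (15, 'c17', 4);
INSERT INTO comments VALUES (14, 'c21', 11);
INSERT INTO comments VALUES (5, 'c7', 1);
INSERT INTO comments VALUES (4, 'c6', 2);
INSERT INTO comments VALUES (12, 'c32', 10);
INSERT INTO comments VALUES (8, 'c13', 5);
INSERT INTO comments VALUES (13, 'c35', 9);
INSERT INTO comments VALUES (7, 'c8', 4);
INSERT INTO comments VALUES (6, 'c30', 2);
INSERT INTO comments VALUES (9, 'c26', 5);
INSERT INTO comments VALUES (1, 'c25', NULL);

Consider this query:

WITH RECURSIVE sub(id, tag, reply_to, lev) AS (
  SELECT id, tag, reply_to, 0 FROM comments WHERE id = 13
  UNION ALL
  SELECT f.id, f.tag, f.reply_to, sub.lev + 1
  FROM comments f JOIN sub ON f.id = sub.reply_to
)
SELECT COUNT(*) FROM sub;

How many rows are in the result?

4

Base: id=13 (c35), reply_to=9, lev 0.
Iteration 1: join on id=9 -> c26 (id 9, reply_to=5, lev 1).
Iteration 2: join on id=5 -> c7 (id 5, reply_to=1, lev 2).
Iteration 3: join on id=1 -> c25 (id 1, reply_to=NULL, lev 3).
Iteration 4: reply_to is NULL; no match; recursion stops.
Total rows emitted: 4.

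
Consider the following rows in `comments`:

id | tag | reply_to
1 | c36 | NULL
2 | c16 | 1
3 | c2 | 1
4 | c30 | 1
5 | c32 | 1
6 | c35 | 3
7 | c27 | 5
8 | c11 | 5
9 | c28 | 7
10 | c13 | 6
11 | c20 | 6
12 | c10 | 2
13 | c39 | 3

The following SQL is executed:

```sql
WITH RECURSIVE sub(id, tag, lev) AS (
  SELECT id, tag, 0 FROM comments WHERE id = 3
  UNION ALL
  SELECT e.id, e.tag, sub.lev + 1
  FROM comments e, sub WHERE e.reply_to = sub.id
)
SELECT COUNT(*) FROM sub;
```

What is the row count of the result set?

Base: id=3 (c2) at lev 0.
Iteration 1: rows with reply_to in {3} -> c35 (id 6, lev 1), c39 (id 13, lev 1).
Iteration 2: rows with reply_to in {6,13} -> c13 (id 10, lev 2), c20 (id 11, lev 2).
Iteration 3: no rows with reply_to in {10,11}; recursion stops.
Total rows emitted: 5.

5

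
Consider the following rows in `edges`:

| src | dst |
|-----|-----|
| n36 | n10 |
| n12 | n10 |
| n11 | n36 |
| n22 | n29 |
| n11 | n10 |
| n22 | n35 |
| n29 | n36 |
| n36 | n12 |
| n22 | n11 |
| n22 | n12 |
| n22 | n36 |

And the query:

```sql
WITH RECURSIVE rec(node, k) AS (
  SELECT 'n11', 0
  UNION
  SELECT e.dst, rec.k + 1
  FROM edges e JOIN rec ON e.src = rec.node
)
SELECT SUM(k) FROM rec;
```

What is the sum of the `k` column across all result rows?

Base: (n11, k=0).
Iteration 1: edges from {n11} -> (n10, k=1), (n36, k=1).
Iteration 2: edges from {n10,n36} -> (n10, k=2), (n12, k=2).
Iteration 3: edges from {n10,n12} -> (n10, k=3).
Iteration 4: no outgoing edges from {n10}; recursion stops.
SUM(k) = 0 + 1 + 1 + 2 + 2 + 3 = 9.

9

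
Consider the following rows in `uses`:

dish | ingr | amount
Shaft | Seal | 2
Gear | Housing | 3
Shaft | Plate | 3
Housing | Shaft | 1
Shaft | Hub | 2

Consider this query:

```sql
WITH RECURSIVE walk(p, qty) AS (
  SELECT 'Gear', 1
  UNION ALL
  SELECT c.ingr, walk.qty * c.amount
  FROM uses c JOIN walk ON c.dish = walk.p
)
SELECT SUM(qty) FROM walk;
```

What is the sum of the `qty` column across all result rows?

Base: (Gear, qty=1).
Iteration 1: components of {Gear} -> Housing = 1*3 = 3.
Iteration 2: components of {Housing} -> Shaft = 3*1 = 3.
Iteration 3: components of {Shaft} -> Hub = 3*2 = 6, Plate = 3*3 = 9, Seal = 3*2 = 6.
Iteration 4: no further components; recursion stops.
SUM(qty) = 1 + 3 + 3 + 6 + 9 + 6 = 28.

28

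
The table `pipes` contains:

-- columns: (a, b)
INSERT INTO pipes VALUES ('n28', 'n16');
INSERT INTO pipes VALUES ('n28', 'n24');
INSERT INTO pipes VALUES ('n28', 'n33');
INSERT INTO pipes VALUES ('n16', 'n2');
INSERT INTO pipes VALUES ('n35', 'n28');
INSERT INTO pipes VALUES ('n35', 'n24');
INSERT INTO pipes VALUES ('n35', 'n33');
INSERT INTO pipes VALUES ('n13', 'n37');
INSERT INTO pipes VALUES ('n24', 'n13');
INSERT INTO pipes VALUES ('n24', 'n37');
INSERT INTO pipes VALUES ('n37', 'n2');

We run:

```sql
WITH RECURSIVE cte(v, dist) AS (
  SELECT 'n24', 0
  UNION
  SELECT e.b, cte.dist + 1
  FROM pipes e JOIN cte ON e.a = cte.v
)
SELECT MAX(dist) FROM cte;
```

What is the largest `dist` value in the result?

3

Base: (n24, dist=0).
Iteration 1: edges from {n24} -> (n13, dist=1), (n37, dist=1).
Iteration 2: edges from {n13,n37} -> (n2, dist=2), (n37, dist=2).
Iteration 3: edges from {n2,n37} -> (n2, dist=3).
Iteration 4: no outgoing edges from {n2}; recursion stops.
dist values: 0, 1, 1, 2, 2, 3; the maximum is 3.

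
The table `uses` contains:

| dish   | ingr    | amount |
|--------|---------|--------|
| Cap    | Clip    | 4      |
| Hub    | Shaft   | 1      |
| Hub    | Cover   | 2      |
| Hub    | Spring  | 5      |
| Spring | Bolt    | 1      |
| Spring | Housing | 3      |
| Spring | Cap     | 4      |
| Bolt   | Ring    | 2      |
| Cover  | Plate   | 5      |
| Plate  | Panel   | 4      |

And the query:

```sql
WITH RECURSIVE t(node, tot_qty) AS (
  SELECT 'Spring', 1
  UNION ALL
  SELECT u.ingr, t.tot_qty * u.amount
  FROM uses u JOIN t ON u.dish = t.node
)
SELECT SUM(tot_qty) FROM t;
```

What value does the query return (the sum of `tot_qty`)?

Base: (Spring, tot_qty=1).
Iteration 1: components of {Spring} -> Bolt = 1*1 = 1, Cap = 1*4 = 4, Housing = 1*3 = 3.
Iteration 2: components of {Bolt,Cap,Housing} -> Clip = 4*4 = 16, Ring = 1*2 = 2.
Iteration 3: no further components; recursion stops.
SUM(tot_qty) = 1 + 3 + 1 + 4 + 2 + 16 = 27.

27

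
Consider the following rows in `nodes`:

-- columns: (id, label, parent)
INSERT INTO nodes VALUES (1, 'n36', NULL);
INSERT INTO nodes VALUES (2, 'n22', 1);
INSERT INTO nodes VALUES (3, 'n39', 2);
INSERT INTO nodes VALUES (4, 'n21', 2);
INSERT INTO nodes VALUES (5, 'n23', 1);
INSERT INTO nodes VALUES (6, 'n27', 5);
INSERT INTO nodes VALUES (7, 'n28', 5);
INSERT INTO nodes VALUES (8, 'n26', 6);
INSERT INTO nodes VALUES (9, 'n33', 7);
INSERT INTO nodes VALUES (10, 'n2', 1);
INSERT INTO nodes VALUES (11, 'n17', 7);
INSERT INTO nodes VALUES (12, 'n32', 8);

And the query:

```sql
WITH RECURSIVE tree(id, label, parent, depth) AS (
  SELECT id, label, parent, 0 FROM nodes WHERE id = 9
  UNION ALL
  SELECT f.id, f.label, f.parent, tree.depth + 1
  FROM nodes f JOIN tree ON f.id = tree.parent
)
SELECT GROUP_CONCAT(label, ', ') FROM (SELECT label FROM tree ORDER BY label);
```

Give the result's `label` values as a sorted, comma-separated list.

n23, n28, n33, n36

Base: id=9 (n33), parent=7, depth 0.
Iteration 1: join on id=7 -> n28 (id 7, parent=5, depth 1).
Iteration 2: join on id=5 -> n23 (id 5, parent=1, depth 2).
Iteration 3: join on id=1 -> n36 (id 1, parent=NULL, depth 3).
Iteration 4: parent is NULL; no match; recursion stops.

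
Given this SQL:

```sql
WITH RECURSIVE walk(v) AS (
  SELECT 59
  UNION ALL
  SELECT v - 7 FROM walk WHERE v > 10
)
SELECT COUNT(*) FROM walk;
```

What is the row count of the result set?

8

Base: v=59.
Iteration 1: 59 > 10 holds -> v = 59 - 7 = 52.
Iteration 2: 52 > 10 holds -> v = 52 - 7 = 45.
Iteration 3: 45 > 10 holds -> v = 45 - 7 = 38.
Iteration 4: 38 > 10 holds -> v = 38 - 7 = 31.
Iteration 5: 31 > 10 holds -> v = 31 - 7 = 24.
Iteration 6: 24 > 10 holds -> v = 24 - 7 = 17.
Iteration 7: 17 > 10 holds -> v = 17 - 7 = 10.
Iteration 8: 10 > 10 fails; recursion stops.
Total rows emitted: 8.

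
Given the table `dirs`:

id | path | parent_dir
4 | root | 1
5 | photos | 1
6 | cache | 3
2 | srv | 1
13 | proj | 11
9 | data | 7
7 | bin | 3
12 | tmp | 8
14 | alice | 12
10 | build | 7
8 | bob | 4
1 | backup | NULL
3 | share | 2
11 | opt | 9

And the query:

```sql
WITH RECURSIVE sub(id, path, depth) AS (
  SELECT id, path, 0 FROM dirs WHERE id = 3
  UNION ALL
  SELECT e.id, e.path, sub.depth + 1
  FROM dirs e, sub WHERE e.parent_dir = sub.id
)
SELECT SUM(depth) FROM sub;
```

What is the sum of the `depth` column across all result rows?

Base: id=3 (share) at depth 0.
Iteration 1: rows with parent_dir in {3} -> cache (id 6, depth 1), bin (id 7, depth 1).
Iteration 2: rows with parent_dir in {6,7} -> data (id 9, depth 2), build (id 10, depth 2).
Iteration 3: rows with parent_dir in {9,10} -> opt (id 11, depth 3).
Iteration 4: rows with parent_dir in {11} -> proj (id 13, depth 4).
Iteration 5: no rows with parent_dir in {13}; recursion stops.
SUM(depth) = 0 + 1 + 1 + 2 + 2 + 3 + 4 = 13.

13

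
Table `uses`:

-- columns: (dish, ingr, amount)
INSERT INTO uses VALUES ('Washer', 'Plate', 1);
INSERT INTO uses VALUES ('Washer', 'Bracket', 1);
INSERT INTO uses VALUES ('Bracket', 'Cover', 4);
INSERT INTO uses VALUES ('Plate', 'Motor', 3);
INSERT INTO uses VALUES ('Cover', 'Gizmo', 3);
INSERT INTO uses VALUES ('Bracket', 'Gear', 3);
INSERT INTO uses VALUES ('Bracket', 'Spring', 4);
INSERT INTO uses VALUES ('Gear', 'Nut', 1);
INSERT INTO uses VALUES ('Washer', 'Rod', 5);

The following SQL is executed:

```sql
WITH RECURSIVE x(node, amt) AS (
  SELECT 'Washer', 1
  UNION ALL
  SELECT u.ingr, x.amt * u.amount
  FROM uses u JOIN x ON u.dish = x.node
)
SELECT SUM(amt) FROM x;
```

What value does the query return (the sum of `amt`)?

Base: (Washer, amt=1).
Iteration 1: components of {Washer} -> Bracket = 1*1 = 1, Plate = 1*1 = 1, Rod = 1*5 = 5.
Iteration 2: components of {Bracket,Plate,Rod} -> Cover = 1*4 = 4, Gear = 1*3 = 3, Motor = 1*3 = 3, Spring = 1*4 = 4.
Iteration 3: components of {Cover,Gear,Motor,Spring} -> Gizmo = 4*3 = 12, Nut = 3*1 = 3.
Iteration 4: no further components; recursion stops.
SUM(amt) = 1 + 1 + 1 + 5 + 3 + 4 + 3 + 4 + 12 + 3 = 37.

37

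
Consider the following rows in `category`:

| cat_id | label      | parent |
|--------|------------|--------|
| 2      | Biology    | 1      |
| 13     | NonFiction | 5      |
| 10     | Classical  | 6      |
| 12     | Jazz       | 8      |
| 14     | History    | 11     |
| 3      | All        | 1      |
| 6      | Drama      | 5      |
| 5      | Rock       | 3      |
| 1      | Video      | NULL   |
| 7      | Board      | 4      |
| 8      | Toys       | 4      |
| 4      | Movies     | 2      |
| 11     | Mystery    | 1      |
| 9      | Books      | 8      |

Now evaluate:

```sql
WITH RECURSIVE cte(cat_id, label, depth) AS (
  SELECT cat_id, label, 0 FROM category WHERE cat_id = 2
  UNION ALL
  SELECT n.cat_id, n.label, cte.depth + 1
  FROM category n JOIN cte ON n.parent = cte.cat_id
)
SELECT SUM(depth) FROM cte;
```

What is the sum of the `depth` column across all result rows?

11

Base: cat_id=2 (Biology) at depth 0.
Iteration 1: rows with parent in {2} -> Movies (id 4, depth 1).
Iteration 2: rows with parent in {4} -> Board (id 7, depth 2), Toys (id 8, depth 2).
Iteration 3: rows with parent in {7,8} -> Books (id 9, depth 3), Jazz (id 12, depth 3).
Iteration 4: no rows with parent in {9,12}; recursion stops.
SUM(depth) = 0 + 1 + 2 + 2 + 3 + 3 = 11.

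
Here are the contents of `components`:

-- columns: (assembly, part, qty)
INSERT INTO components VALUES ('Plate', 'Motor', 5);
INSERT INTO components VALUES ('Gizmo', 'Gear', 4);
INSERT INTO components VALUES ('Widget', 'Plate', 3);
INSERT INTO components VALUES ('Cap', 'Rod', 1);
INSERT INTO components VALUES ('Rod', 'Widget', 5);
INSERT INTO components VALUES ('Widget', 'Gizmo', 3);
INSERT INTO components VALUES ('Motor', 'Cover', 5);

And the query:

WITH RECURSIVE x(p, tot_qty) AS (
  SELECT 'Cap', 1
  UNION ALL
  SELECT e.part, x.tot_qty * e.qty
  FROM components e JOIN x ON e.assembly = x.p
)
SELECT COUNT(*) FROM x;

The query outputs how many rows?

8

Base: (Cap, tot_qty=1).
Iteration 1: components of {Cap} -> Rod = 1*1 = 1.
Iteration 2: components of {Rod} -> Widget = 1*5 = 5.
Iteration 3: components of {Widget} -> Gizmo = 5*3 = 15, Plate = 5*3 = 15.
Iteration 4: components of {Gizmo,Plate} -> Gear = 15*4 = 60, Motor = 15*5 = 75.
Iteration 5: components of {Gear,Motor} -> Cover = 75*5 = 375.
Iteration 6: no further components; recursion stops.
Total rows emitted: 8.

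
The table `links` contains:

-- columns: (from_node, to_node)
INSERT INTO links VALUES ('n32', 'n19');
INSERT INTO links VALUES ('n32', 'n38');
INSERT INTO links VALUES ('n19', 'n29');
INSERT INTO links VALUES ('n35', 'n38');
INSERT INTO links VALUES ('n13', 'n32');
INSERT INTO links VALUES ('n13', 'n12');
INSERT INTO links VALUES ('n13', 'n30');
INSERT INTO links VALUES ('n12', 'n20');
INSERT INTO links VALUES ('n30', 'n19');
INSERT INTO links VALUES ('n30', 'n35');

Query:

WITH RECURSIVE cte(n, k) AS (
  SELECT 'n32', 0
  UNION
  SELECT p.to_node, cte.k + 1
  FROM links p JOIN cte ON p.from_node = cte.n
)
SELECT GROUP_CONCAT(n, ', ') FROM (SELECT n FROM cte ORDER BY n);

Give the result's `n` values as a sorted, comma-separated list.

Base: (n32, k=0).
Iteration 1: edges from {n32} -> (n19, k=1), (n38, k=1).
Iteration 2: edges from {n19,n38} -> (n29, k=2).
Iteration 3: no outgoing edges from {n29}; recursion stops.

n19, n29, n32, n38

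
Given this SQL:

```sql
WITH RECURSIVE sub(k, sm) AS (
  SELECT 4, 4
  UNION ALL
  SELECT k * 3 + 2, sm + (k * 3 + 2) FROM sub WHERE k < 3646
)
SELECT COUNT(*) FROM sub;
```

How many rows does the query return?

Base: k=4, sm=4.
Iteration 1: 4 < 3646 holds -> k = 4 * 3 + 2 = 14, sm = 4 + 14 = 18.
Iteration 2: 14 < 3646 holds -> k = 14 * 3 + 2 = 44, sm = 18 + 44 = 62.
Iteration 3: 44 < 3646 holds -> k = 44 * 3 + 2 = 134, sm = 62 + 134 = 196.
Iteration 4: 134 < 3646 holds -> k = 134 * 3 + 2 = 404, sm = 196 + 404 = 600.
Iteration 5: 404 < 3646 holds -> k = 404 * 3 + 2 = 1214, sm = 600 + 1214 = 1814.
Iteration 6: 1214 < 3646 holds -> k = 1214 * 3 + 2 = 3644, sm = 1814 + 3644 = 5458.
Iteration 7: 3644 < 3646 holds -> k = 3644 * 3 + 2 = 10934, sm = 5458 + 10934 = 16392.
Iteration 8: 10934 < 3646 fails; recursion stops.
Total rows emitted: 8.

8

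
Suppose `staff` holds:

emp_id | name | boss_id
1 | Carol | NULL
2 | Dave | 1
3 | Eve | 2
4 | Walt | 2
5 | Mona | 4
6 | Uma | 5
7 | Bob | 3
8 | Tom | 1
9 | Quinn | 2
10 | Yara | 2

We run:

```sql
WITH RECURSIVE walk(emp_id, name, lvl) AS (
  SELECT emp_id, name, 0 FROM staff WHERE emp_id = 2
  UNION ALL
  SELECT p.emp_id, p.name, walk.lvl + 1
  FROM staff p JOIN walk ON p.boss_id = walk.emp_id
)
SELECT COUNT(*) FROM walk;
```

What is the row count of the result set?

Base: emp_id=2 (Dave) at lvl 0.
Iteration 1: rows with boss_id in {2} -> Eve (id 3, lvl 1), Walt (id 4, lvl 1), Quinn (id 9, lvl 1), Yara (id 10, lvl 1).
Iteration 2: rows with boss_id in {3,4,9,10} -> Mona (id 5, lvl 2), Bob (id 7, lvl 2).
Iteration 3: rows with boss_id in {5,7} -> Uma (id 6, lvl 3).
Iteration 4: no rows with boss_id in {6}; recursion stops.
Total rows emitted: 8.

8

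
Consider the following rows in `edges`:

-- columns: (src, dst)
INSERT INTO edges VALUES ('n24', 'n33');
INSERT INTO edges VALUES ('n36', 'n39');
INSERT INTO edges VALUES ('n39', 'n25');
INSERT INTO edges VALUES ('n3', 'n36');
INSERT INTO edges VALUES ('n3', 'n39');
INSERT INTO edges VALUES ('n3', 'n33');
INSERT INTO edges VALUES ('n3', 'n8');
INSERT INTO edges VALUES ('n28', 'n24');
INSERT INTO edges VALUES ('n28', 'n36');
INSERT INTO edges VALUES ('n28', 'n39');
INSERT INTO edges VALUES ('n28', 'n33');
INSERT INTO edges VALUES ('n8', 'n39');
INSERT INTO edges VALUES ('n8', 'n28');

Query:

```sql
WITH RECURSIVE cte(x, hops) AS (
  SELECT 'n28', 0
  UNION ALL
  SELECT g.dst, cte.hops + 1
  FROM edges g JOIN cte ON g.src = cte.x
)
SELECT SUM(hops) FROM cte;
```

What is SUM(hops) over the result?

Base: (n28, hops=0).
Iteration 1: edges from {n28} -> (n24, hops=1), (n33, hops=1), (n36, hops=1), (n39, hops=1).
Iteration 2: edges from {n24,n33,n36,n39} -> (n25, hops=2), (n33, hops=2), (n39, hops=2).
Iteration 3: edges from {n25,n33,n39} -> (n25, hops=3).
Iteration 4: no outgoing edges from {n25}; recursion stops.
SUM(hops) = 0 + 1 + 1 + 1 + 1 + 2 + 2 + 2 + 3 = 13.

13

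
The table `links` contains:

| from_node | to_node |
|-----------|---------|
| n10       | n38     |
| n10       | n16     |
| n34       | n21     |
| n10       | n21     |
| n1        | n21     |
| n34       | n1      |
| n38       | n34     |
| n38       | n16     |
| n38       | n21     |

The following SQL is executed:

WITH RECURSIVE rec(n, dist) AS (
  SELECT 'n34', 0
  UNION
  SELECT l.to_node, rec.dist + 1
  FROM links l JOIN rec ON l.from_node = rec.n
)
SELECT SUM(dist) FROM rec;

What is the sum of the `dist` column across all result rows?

4

Base: (n34, dist=0).
Iteration 1: edges from {n34} -> (n1, dist=1), (n21, dist=1).
Iteration 2: edges from {n1,n21} -> (n21, dist=2).
Iteration 3: no outgoing edges from {n21}; recursion stops.
SUM(dist) = 0 + 1 + 1 + 2 = 4.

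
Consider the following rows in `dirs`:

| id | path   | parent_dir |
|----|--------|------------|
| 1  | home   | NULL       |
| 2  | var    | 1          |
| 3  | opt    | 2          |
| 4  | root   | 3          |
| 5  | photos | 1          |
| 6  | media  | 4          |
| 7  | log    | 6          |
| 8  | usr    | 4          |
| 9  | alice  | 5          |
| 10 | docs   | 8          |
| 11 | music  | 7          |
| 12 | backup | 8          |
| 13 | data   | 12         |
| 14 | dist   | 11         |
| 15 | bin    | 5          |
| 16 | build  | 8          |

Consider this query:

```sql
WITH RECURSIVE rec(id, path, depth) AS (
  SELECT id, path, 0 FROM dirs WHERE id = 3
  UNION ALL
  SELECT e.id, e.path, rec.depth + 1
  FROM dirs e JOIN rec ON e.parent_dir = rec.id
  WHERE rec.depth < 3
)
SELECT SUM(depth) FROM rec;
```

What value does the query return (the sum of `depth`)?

Base: id=3 (opt) at depth 0.
Iteration 1: rows with parent_dir in {3} -> root (id 4, depth 1).
Iteration 2: rows with parent_dir in {4} -> media (id 6, depth 2), usr (id 8, depth 2).
Iteration 3: rows with parent_dir in {6,8} -> log (id 7, depth 3), docs (id 10, depth 3), backup (id 12, depth 3), build (id 16, depth 3).
Iteration 4: depth < 3 fails for all current rows; recursion stops.
SUM(depth) = 0 + 1 + 2 + 2 + 3 + 3 + 3 + 3 = 17.

17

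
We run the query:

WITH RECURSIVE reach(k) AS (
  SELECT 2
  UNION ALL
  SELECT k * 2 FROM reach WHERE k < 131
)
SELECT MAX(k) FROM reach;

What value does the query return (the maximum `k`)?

Base: k=2.
Iteration 1: 2 < 131 holds -> k = 2 * 2 = 4.
Iteration 2: 4 < 131 holds -> k = 4 * 2 = 8.
Iteration 3: 8 < 131 holds -> k = 8 * 2 = 16.
Iteration 4: 16 < 131 holds -> k = 16 * 2 = 32.
Iteration 5: 32 < 131 holds -> k = 32 * 2 = 64.
Iteration 6: 64 < 131 holds -> k = 64 * 2 = 128.
Iteration 7: 128 < 131 holds -> k = 128 * 2 = 256.
Iteration 8: 256 < 131 fails; recursion stops.
k values: 2, 4, 8, 16, 32, 64, 128, 256; the maximum is 256.

256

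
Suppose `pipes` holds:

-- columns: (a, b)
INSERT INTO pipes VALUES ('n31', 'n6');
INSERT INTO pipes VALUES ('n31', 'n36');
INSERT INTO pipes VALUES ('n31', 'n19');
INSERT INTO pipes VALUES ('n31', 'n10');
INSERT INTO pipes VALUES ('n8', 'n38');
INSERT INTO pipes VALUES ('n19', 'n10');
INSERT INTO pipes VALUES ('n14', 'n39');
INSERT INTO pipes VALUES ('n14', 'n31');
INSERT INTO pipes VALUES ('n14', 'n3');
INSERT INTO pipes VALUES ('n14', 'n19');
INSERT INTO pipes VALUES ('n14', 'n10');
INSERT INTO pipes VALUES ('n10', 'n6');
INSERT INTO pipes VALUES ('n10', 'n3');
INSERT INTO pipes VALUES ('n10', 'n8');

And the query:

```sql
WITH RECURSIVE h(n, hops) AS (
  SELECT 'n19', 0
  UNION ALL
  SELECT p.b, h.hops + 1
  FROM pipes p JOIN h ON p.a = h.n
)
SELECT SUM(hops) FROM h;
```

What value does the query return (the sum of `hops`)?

10

Base: (n19, hops=0).
Iteration 1: edges from {n19} -> (n10, hops=1).
Iteration 2: edges from {n10} -> (n3, hops=2), (n6, hops=2), (n8, hops=2).
Iteration 3: edges from {n3,n6,n8} -> (n38, hops=3).
Iteration 4: no outgoing edges from {n38}; recursion stops.
SUM(hops) = 0 + 1 + 2 + 2 + 2 + 3 = 10.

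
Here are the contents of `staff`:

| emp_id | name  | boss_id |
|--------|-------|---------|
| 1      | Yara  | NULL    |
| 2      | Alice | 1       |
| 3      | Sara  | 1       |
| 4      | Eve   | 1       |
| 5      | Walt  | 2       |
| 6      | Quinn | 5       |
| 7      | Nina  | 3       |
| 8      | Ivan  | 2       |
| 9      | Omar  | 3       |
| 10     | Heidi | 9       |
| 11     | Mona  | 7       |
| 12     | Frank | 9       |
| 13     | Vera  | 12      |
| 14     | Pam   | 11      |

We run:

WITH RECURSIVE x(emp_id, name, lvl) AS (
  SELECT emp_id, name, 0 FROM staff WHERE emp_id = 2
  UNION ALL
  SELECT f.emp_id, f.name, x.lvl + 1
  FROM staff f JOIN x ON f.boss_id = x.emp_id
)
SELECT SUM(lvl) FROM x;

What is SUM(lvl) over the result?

Base: emp_id=2 (Alice) at lvl 0.
Iteration 1: rows with boss_id in {2} -> Walt (id 5, lvl 1), Ivan (id 8, lvl 1).
Iteration 2: rows with boss_id in {5,8} -> Quinn (id 6, lvl 2).
Iteration 3: no rows with boss_id in {6}; recursion stops.
SUM(lvl) = 0 + 1 + 1 + 2 = 4.

4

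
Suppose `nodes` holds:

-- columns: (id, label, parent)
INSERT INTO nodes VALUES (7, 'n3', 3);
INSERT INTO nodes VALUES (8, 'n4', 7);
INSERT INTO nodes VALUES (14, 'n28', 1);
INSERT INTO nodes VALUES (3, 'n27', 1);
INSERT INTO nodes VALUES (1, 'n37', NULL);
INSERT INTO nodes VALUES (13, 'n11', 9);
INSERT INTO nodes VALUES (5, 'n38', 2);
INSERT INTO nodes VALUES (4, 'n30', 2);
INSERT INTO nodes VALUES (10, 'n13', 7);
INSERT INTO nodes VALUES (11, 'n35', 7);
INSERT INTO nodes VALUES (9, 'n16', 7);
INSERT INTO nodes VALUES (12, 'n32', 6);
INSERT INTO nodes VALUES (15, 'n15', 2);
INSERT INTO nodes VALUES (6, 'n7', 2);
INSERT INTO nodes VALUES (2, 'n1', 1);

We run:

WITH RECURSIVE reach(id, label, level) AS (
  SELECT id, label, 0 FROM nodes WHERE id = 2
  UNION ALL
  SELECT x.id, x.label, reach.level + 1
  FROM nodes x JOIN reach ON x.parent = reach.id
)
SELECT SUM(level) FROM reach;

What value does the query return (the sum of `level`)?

6

Base: id=2 (n1) at level 0.
Iteration 1: rows with parent in {2} -> n30 (id 4, level 1), n38 (id 5, level 1), n7 (id 6, level 1), n15 (id 15, level 1).
Iteration 2: rows with parent in {4,5,6,15} -> n32 (id 12, level 2).
Iteration 3: no rows with parent in {12}; recursion stops.
SUM(level) = 0 + 1 + 1 + 1 + 1 + 2 = 6.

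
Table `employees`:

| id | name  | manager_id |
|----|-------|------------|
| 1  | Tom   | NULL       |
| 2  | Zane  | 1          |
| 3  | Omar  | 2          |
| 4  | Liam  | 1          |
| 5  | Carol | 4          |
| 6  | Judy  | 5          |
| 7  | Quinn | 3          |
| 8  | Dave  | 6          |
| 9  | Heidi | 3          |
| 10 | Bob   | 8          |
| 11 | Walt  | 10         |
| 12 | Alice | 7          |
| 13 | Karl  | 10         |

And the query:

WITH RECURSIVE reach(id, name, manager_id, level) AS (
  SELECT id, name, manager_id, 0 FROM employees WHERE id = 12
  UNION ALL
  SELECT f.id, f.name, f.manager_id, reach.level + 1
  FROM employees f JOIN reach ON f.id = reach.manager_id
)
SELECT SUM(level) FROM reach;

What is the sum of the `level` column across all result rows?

10

Base: id=12 (Alice), manager_id=7, level 0.
Iteration 1: join on id=7 -> Quinn (id 7, manager_id=3, level 1).
Iteration 2: join on id=3 -> Omar (id 3, manager_id=2, level 2).
Iteration 3: join on id=2 -> Zane (id 2, manager_id=1, level 3).
Iteration 4: join on id=1 -> Tom (id 1, manager_id=NULL, level 4).
Iteration 5: manager_id is NULL; no match; recursion stops.
SUM(level) = 0 + 1 + 2 + 3 + 4 = 10.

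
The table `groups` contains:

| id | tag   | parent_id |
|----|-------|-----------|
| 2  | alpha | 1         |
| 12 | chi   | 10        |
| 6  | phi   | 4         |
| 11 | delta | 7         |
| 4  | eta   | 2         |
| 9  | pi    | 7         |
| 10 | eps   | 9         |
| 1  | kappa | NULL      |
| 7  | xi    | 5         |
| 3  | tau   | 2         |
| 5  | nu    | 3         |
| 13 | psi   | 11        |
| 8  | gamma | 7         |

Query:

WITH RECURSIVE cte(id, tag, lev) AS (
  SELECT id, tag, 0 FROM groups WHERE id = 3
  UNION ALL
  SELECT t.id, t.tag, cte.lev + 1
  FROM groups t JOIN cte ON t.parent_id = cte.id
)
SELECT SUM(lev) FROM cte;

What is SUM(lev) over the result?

Base: id=3 (tau) at lev 0.
Iteration 1: rows with parent_id in {3} -> nu (id 5, lev 1).
Iteration 2: rows with parent_id in {5} -> xi (id 7, lev 2).
Iteration 3: rows with parent_id in {7} -> gamma (id 8, lev 3), pi (id 9, lev 3), delta (id 11, lev 3).
Iteration 4: rows with parent_id in {8,9,11} -> eps (id 10, lev 4), psi (id 13, lev 4).
Iteration 5: rows with parent_id in {10,13} -> chi (id 12, lev 5).
Iteration 6: no rows with parent_id in {12}; recursion stops.
SUM(lev) = 0 + 1 + 2 + 3 + 3 + 3 + 4 + 4 + 5 = 25.

25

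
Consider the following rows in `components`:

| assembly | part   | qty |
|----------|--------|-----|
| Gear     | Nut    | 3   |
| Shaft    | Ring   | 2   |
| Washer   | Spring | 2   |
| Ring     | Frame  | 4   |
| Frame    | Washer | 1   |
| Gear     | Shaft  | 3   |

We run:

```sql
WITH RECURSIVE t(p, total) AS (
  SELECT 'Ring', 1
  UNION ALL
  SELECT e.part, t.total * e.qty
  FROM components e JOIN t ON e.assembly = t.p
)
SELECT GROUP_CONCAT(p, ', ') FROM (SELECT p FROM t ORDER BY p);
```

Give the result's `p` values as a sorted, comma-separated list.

Base: (Ring, total=1).
Iteration 1: components of {Ring} -> Frame = 1*4 = 4.
Iteration 2: components of {Frame} -> Washer = 4*1 = 4.
Iteration 3: components of {Washer} -> Spring = 4*2 = 8.
Iteration 4: no further components; recursion stops.

Frame, Ring, Spring, Washer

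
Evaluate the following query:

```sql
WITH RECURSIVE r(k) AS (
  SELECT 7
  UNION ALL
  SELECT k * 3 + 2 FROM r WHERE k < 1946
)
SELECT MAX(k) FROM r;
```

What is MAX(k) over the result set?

5831

Base: k=7.
Iteration 1: 7 < 1946 holds -> k = 7 * 3 + 2 = 23.
Iteration 2: 23 < 1946 holds -> k = 23 * 3 + 2 = 71.
Iteration 3: 71 < 1946 holds -> k = 71 * 3 + 2 = 215.
Iteration 4: 215 < 1946 holds -> k = 215 * 3 + 2 = 647.
Iteration 5: 647 < 1946 holds -> k = 647 * 3 + 2 = 1943.
Iteration 6: 1943 < 1946 holds -> k = 1943 * 3 + 2 = 5831.
Iteration 7: 5831 < 1946 fails; recursion stops.
k values: 7, 23, 71, 215, 647, 1943, 5831; the maximum is 5831.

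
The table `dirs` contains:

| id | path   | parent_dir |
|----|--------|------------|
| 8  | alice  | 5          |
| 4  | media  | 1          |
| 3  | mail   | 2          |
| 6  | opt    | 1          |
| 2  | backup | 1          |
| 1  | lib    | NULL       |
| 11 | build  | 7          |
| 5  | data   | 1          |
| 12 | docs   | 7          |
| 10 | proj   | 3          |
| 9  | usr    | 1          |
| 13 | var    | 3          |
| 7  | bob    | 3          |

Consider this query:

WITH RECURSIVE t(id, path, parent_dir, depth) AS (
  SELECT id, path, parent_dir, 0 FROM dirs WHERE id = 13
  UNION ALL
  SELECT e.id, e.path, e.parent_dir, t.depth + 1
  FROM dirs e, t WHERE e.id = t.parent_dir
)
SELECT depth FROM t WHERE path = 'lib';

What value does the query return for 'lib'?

Base: id=13 (var), parent_dir=3, depth 0.
Iteration 1: join on id=3 -> mail (id 3, parent_dir=2, depth 1).
Iteration 2: join on id=2 -> backup (id 2, parent_dir=1, depth 2).
Iteration 3: join on id=1 -> lib (id 1, parent_dir=NULL, depth 3).
Iteration 4: parent_dir is NULL; no match; recursion stops.

3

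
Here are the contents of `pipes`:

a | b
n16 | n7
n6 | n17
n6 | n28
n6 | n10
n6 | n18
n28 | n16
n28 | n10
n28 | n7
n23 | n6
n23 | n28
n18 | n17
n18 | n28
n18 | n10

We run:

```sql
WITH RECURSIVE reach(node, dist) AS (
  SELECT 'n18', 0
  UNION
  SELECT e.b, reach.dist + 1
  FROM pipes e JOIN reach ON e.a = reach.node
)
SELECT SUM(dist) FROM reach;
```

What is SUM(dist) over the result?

12

Base: (n18, dist=0).
Iteration 1: edges from {n18} -> (n10, dist=1), (n17, dist=1), (n28, dist=1).
Iteration 2: edges from {n10,n17,n28} -> (n10, dist=2), (n16, dist=2), (n7, dist=2).
Iteration 3: edges from {n10,n16,n7} -> (n7, dist=3).
Iteration 4: no outgoing edges from {n7}; recursion stops.
SUM(dist) = 0 + 1 + 1 + 1 + 2 + 2 + 2 + 3 = 12.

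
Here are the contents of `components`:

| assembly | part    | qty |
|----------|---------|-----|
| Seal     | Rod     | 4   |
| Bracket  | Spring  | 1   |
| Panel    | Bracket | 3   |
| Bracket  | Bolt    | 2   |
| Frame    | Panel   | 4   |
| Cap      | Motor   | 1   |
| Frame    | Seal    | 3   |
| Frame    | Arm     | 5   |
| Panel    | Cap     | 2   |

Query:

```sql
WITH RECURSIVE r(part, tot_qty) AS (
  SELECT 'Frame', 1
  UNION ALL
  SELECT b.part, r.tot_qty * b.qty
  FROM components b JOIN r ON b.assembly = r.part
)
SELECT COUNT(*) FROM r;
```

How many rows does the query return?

Base: (Frame, tot_qty=1).
Iteration 1: components of {Frame} -> Arm = 1*5 = 5, Panel = 1*4 = 4, Seal = 1*3 = 3.
Iteration 2: components of {Arm,Panel,Seal} -> Bracket = 4*3 = 12, Cap = 4*2 = 8, Rod = 3*4 = 12.
Iteration 3: components of {Bracket,Cap,Rod} -> Bolt = 12*2 = 24, Motor = 8*1 = 8, Spring = 12*1 = 12.
Iteration 4: no further components; recursion stops.
Total rows emitted: 10.

10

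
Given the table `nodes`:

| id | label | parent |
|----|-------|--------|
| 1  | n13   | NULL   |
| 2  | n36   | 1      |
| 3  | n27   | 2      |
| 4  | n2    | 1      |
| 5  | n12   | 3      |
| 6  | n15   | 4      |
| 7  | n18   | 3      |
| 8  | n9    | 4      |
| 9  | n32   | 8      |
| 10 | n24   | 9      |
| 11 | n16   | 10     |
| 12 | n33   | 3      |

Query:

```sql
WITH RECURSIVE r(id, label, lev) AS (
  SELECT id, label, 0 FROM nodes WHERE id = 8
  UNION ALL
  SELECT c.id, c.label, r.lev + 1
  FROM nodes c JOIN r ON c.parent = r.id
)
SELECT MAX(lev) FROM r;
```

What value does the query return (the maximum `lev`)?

3

Base: id=8 (n9) at lev 0.
Iteration 1: rows with parent in {8} -> n32 (id 9, lev 1).
Iteration 2: rows with parent in {9} -> n24 (id 10, lev 2).
Iteration 3: rows with parent in {10} -> n16 (id 11, lev 3).
Iteration 4: no rows with parent in {11}; recursion stops.
lev values: 0, 1, 2, 3; the maximum is 3.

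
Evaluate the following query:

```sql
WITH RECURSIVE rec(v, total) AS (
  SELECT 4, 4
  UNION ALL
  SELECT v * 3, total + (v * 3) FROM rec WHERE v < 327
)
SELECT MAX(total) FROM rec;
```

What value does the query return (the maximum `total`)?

Base: v=4, total=4.
Iteration 1: 4 < 327 holds -> v = 4 * 3 = 12, total = 4 + 12 = 16.
Iteration 2: 12 < 327 holds -> v = 12 * 3 = 36, total = 16 + 36 = 52.
Iteration 3: 36 < 327 holds -> v = 36 * 3 = 108, total = 52 + 108 = 160.
Iteration 4: 108 < 327 holds -> v = 108 * 3 = 324, total = 160 + 324 = 484.
Iteration 5: 324 < 327 holds -> v = 324 * 3 = 972, total = 484 + 972 = 1456.
Iteration 6: 972 < 327 fails; recursion stops.
total values: 4, 16, 52, 160, 484, 1456; the maximum is 1456.

1456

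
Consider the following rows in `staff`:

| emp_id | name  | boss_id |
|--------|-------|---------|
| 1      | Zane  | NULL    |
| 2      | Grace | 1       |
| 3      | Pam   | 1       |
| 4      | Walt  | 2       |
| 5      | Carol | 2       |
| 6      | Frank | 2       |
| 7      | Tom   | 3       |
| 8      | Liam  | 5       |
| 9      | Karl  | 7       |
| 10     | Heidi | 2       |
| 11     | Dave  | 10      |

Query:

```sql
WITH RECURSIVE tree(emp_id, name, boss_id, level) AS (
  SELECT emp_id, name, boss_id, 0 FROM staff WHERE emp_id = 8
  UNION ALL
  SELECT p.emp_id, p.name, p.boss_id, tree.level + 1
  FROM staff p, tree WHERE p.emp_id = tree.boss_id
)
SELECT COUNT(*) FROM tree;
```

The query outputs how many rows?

Base: emp_id=8 (Liam), boss_id=5, level 0.
Iteration 1: join on emp_id=5 -> Carol (id 5, boss_id=2, level 1).
Iteration 2: join on emp_id=2 -> Grace (id 2, boss_id=1, level 2).
Iteration 3: join on emp_id=1 -> Zane (id 1, boss_id=NULL, level 3).
Iteration 4: boss_id is NULL; no match; recursion stops.
Total rows emitted: 4.

4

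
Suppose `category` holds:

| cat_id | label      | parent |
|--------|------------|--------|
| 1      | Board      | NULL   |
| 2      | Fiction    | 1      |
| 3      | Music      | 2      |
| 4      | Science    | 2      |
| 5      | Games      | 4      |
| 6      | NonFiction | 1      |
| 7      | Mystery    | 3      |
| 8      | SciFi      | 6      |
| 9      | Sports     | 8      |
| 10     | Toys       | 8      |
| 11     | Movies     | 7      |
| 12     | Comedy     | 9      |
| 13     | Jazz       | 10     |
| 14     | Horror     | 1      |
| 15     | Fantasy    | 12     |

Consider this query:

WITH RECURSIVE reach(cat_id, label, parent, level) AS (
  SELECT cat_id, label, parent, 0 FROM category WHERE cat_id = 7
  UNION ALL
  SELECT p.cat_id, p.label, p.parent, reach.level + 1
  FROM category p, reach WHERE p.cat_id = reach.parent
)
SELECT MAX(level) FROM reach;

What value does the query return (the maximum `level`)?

3

Base: cat_id=7 (Mystery), parent=3, level 0.
Iteration 1: join on cat_id=3 -> Music (id 3, parent=2, level 1).
Iteration 2: join on cat_id=2 -> Fiction (id 2, parent=1, level 2).
Iteration 3: join on cat_id=1 -> Board (id 1, parent=NULL, level 3).
Iteration 4: parent is NULL; no match; recursion stops.
level values: 0, 1, 2, 3; the maximum is 3.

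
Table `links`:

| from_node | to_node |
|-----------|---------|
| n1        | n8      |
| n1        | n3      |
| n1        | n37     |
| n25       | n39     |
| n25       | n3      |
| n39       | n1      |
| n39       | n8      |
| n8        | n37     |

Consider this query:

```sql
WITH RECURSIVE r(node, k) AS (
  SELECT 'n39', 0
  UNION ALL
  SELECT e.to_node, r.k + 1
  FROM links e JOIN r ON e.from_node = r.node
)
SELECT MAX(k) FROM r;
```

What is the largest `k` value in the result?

Base: (n39, k=0).
Iteration 1: edges from {n39} -> (n1, k=1), (n8, k=1).
Iteration 2: edges from {n1,n8} -> (n3, k=2), (n37, k=2) x2, (n8, k=2). [UNION ALL keeps all 4 new rows, including repeats]
Iteration 3: edges from {n3,n37,n8} -> (n37, k=3).
Iteration 4: no outgoing edges from {n37}; recursion stops.
k values: 0, 1, 1, 2, 2, 2, 2, 3; the maximum is 3.

3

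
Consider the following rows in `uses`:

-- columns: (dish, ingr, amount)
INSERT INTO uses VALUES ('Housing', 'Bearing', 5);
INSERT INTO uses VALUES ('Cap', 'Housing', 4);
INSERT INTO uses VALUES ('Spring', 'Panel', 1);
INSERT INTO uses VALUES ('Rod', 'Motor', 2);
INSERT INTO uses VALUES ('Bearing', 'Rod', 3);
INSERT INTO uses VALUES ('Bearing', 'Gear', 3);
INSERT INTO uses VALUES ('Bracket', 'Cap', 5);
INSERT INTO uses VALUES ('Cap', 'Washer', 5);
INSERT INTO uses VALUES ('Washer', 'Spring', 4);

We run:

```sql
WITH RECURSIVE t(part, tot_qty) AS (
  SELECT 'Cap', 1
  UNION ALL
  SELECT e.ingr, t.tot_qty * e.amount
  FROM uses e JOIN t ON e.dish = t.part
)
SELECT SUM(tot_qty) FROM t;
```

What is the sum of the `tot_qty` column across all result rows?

310

Base: (Cap, tot_qty=1).
Iteration 1: components of {Cap} -> Housing = 1*4 = 4, Washer = 1*5 = 5.
Iteration 2: components of {Housing,Washer} -> Bearing = 4*5 = 20, Spring = 5*4 = 20.
Iteration 3: components of {Bearing,Spring} -> Gear = 20*3 = 60, Panel = 20*1 = 20, Rod = 20*3 = 60.
Iteration 4: components of {Gear,Panel,Rod} -> Motor = 60*2 = 120.
Iteration 5: no further components; recursion stops.
SUM(tot_qty) = 1 + 4 + 5 + 20 + 20 + 60 + 60 + 20 + 120 = 310.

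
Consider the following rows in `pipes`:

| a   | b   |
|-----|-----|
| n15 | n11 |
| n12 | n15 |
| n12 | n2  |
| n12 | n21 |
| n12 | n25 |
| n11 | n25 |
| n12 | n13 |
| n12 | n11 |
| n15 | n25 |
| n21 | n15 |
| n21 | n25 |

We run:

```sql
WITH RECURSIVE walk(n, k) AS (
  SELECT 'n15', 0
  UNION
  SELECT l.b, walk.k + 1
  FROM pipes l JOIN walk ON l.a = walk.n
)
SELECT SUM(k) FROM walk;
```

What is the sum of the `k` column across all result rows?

4

Base: (n15, k=0).
Iteration 1: edges from {n15} -> (n11, k=1), (n25, k=1).
Iteration 2: edges from {n11,n25} -> (n25, k=2).
Iteration 3: no outgoing edges from {n25}; recursion stops.
SUM(k) = 0 + 1 + 1 + 2 = 4.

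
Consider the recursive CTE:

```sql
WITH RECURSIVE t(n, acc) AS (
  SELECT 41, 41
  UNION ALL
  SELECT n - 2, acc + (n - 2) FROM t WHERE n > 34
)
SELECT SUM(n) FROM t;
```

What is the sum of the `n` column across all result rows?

Base: n=41, acc=41.
Iteration 1: 41 > 34 holds -> n = 41 - 2 = 39, acc = 41 + 39 = 80.
Iteration 2: 39 > 34 holds -> n = 39 - 2 = 37, acc = 80 + 37 = 117.
Iteration 3: 37 > 34 holds -> n = 37 - 2 = 35, acc = 117 + 35 = 152.
Iteration 4: 35 > 34 holds -> n = 35 - 2 = 33, acc = 152 + 33 = 185.
Iteration 5: 33 > 34 fails; recursion stops.
SUM(n) = 41 + 39 + 37 + 35 + 33 = 185.

185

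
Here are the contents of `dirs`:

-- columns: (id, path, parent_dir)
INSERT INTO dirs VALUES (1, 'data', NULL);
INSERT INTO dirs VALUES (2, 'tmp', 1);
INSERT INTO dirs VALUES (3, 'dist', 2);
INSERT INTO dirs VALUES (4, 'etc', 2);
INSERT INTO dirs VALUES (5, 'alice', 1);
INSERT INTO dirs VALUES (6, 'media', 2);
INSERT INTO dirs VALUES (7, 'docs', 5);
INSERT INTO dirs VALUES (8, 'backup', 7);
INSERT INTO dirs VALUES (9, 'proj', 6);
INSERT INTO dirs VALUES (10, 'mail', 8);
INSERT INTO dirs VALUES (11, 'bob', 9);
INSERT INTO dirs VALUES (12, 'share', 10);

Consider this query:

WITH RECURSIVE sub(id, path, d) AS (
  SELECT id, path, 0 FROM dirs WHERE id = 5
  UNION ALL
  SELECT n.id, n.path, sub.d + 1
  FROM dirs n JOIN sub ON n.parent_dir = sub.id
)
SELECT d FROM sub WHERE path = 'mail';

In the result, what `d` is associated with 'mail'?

3

Base: id=5 (alice) at d 0.
Iteration 1: rows with parent_dir in {5} -> docs (id 7, d 1).
Iteration 2: rows with parent_dir in {7} -> backup (id 8, d 2).
Iteration 3: rows with parent_dir in {8} -> mail (id 10, d 3).
Iteration 4: rows with parent_dir in {10} -> share (id 12, d 4).
Iteration 5: no rows with parent_dir in {12}; recursion stops.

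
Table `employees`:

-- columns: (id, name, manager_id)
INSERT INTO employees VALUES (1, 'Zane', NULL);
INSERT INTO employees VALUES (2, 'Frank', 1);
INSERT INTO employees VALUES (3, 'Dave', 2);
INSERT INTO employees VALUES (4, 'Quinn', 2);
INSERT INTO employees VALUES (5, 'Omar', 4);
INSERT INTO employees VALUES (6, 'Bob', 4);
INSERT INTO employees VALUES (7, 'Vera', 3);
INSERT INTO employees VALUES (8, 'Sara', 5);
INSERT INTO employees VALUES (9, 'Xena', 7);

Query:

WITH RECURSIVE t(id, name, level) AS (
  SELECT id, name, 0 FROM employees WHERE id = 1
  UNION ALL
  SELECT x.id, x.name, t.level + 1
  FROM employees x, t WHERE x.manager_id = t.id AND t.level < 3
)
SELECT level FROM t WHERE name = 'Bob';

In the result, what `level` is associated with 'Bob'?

Base: id=1 (Zane) at level 0.
Iteration 1: rows with manager_id in {1} -> Frank (id 2, level 1).
Iteration 2: rows with manager_id in {2} -> Dave (id 3, level 2), Quinn (id 4, level 2).
Iteration 3: rows with manager_id in {3,4} -> Omar (id 5, level 3), Bob (id 6, level 3), Vera (id 7, level 3).
Iteration 4: level < 3 fails for all current rows; recursion stops.

3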